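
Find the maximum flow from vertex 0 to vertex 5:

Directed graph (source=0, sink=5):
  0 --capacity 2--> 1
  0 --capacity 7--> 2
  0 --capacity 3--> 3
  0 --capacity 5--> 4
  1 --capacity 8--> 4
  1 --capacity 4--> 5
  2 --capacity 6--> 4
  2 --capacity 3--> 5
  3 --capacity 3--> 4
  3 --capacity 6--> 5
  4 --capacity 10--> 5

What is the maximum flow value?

Computing max flow:
  Flow on (0->1): 2/2
  Flow on (0->2): 7/7
  Flow on (0->3): 3/3
  Flow on (0->4): 5/5
  Flow on (1->5): 2/4
  Flow on (2->4): 4/6
  Flow on (2->5): 3/3
  Flow on (3->5): 3/6
  Flow on (4->5): 9/10
Maximum flow = 17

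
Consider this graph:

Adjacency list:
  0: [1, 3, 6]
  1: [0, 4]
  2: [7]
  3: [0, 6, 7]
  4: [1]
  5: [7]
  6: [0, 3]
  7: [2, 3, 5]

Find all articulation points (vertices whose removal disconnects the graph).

An articulation point is a vertex whose removal disconnects the graph.
Articulation points: [0, 1, 3, 7]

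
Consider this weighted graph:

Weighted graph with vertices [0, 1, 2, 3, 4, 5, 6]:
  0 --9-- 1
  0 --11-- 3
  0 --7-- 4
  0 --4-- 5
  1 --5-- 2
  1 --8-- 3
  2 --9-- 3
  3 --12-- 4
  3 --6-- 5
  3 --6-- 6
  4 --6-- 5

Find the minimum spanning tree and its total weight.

Applying Kruskal's algorithm (sort edges by weight, add if no cycle):
  Add (0,5) w=4
  Add (1,2) w=5
  Add (3,6) w=6
  Add (3,5) w=6
  Add (4,5) w=6
  Skip (0,4) w=7 (creates cycle)
  Add (1,3) w=8
  Skip (0,1) w=9 (creates cycle)
  Skip (2,3) w=9 (creates cycle)
  Skip (0,3) w=11 (creates cycle)
  Skip (3,4) w=12 (creates cycle)
MST weight = 35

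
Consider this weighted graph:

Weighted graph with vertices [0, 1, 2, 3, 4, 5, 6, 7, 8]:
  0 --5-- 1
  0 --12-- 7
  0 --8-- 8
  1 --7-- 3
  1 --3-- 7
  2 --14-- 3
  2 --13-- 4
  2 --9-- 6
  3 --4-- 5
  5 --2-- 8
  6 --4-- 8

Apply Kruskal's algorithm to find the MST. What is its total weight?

Applying Kruskal's algorithm (sort edges by weight, add if no cycle):
  Add (5,8) w=2
  Add (1,7) w=3
  Add (3,5) w=4
  Add (6,8) w=4
  Add (0,1) w=5
  Add (1,3) w=7
  Skip (0,8) w=8 (creates cycle)
  Add (2,6) w=9
  Skip (0,7) w=12 (creates cycle)
  Add (2,4) w=13
  Skip (2,3) w=14 (creates cycle)
MST weight = 47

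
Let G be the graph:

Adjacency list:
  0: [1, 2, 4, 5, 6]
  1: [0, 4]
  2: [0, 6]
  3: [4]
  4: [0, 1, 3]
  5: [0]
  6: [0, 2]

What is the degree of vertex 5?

Vertex 5 has neighbors [0], so deg(5) = 1.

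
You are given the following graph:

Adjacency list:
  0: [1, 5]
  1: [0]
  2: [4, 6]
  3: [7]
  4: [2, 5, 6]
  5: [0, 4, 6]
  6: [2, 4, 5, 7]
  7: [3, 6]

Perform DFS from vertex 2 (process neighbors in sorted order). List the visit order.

DFS from vertex 2 (neighbors processed in ascending order):
Visit order: 2, 4, 5, 0, 1, 6, 7, 3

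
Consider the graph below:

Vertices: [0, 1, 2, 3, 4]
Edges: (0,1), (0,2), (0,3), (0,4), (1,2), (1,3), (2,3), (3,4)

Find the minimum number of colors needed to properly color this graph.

The graph has a maximum clique of size 4 (lower bound on chromatic number).
A valid 4-coloring: {0: 0, 1: 2, 2: 3, 3: 1, 4: 2}.
Chromatic number = 4.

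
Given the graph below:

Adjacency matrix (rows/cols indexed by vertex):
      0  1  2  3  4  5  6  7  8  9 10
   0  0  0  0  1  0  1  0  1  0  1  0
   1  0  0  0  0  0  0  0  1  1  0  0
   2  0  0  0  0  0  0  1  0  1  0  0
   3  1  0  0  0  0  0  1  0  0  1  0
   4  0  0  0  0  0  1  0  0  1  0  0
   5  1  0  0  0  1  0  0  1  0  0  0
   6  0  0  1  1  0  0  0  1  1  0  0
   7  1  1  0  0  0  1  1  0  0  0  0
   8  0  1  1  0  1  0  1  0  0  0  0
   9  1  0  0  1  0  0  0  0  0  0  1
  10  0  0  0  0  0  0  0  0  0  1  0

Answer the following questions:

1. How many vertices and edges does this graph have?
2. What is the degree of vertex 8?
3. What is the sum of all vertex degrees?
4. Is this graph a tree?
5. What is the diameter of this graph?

Count: 11 vertices, 16 edges.
Vertex 8 has neighbors [1, 2, 4, 6], degree = 4.
Handshaking lemma: 2 * 16 = 32.
A tree on 11 vertices has 10 edges. This graph has 16 edges (6 extra). Not a tree.
Diameter (longest shortest path) = 4.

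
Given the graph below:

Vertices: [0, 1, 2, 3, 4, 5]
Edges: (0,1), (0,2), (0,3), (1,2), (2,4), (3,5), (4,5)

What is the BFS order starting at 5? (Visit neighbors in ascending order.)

BFS from vertex 5 (neighbors processed in ascending order):
Visit order: 5, 3, 4, 0, 2, 1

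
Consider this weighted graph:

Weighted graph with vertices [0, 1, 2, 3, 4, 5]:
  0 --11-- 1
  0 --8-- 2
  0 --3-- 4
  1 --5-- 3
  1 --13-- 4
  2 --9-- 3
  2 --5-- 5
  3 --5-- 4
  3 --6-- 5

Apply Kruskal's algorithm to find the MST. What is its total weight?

Applying Kruskal's algorithm (sort edges by weight, add if no cycle):
  Add (0,4) w=3
  Add (1,3) w=5
  Add (2,5) w=5
  Add (3,4) w=5
  Add (3,5) w=6
  Skip (0,2) w=8 (creates cycle)
  Skip (2,3) w=9 (creates cycle)
  Skip (0,1) w=11 (creates cycle)
  Skip (1,4) w=13 (creates cycle)
MST weight = 24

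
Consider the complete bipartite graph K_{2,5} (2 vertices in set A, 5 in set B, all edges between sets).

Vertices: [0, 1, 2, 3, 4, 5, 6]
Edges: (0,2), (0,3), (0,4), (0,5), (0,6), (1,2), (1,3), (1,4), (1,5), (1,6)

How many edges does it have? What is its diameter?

K_{2,5} has 2 * 5 = 10 edges.
Any vertex reaches any opposite-side vertex in 1 step; same-side vertices reach in 2 steps via any opposite-side vertex.
Diameter = 2.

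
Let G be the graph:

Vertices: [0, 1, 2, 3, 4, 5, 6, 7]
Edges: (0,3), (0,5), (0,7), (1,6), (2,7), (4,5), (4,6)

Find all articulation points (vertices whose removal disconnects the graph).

An articulation point is a vertex whose removal disconnects the graph.
Articulation points: [0, 4, 5, 6, 7]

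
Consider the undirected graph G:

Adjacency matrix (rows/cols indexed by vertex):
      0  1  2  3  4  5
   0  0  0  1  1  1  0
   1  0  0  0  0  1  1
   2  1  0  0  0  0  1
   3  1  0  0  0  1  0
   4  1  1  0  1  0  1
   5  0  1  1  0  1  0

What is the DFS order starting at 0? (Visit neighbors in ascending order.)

DFS from vertex 0 (neighbors processed in ascending order):
Visit order: 0, 2, 5, 1, 4, 3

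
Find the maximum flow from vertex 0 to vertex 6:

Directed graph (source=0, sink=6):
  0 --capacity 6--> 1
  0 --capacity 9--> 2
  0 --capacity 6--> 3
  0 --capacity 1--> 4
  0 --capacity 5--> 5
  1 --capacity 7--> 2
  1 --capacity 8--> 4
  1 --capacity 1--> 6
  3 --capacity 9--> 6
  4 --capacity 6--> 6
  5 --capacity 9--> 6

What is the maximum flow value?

Computing max flow:
  Flow on (0->1): 6/6
  Flow on (0->3): 6/6
  Flow on (0->4): 1/1
  Flow on (0->5): 5/5
  Flow on (1->4): 5/8
  Flow on (1->6): 1/1
  Flow on (3->6): 6/9
  Flow on (4->6): 6/6
  Flow on (5->6): 5/9
Maximum flow = 18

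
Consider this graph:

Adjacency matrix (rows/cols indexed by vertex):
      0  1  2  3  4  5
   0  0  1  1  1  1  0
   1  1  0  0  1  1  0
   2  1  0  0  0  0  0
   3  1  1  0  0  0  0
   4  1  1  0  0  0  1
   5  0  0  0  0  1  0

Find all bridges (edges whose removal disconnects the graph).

A bridge is an edge whose removal increases the number of connected components.
Bridges found: (0,2), (4,5)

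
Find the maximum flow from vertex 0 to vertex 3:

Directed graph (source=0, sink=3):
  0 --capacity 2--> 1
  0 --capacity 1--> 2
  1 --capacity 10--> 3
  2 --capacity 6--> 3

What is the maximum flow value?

Computing max flow:
  Flow on (0->1): 2/2
  Flow on (0->2): 1/1
  Flow on (1->3): 2/10
  Flow on (2->3): 1/6
Maximum flow = 3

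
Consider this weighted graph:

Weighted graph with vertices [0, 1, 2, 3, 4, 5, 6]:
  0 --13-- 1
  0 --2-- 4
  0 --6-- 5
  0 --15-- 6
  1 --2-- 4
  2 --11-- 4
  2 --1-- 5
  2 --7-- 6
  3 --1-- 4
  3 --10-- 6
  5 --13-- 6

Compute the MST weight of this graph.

Applying Kruskal's algorithm (sort edges by weight, add if no cycle):
  Add (2,5) w=1
  Add (3,4) w=1
  Add (0,4) w=2
  Add (1,4) w=2
  Add (0,5) w=6
  Add (2,6) w=7
  Skip (3,6) w=10 (creates cycle)
  Skip (2,4) w=11 (creates cycle)
  Skip (0,1) w=13 (creates cycle)
  Skip (5,6) w=13 (creates cycle)
  Skip (0,6) w=15 (creates cycle)
MST weight = 19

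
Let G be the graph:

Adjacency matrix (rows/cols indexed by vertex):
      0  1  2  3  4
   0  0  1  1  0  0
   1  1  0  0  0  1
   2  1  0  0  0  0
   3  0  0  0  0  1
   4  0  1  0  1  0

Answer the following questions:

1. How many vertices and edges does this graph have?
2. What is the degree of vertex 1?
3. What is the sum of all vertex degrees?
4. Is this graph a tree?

Count: 5 vertices, 4 edges.
Vertex 1 has neighbors [0, 4], degree = 2.
Handshaking lemma: 2 * 4 = 8.
A graph is a tree iff it is connected and has exactly n-1 edges. This graph is connected (all 5 vertices in one component) and has 5-1 = 4 edges. It is a tree.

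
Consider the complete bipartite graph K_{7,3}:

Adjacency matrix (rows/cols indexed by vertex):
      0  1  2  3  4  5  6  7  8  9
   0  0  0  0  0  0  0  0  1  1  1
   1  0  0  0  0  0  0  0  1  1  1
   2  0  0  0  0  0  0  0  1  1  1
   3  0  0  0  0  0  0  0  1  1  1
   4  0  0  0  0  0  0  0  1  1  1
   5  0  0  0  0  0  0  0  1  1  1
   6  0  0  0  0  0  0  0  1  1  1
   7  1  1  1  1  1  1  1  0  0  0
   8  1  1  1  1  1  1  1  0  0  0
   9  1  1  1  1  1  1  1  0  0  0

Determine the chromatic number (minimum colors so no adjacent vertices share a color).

K_{7,3} is bipartite: vertices split into two independent sets of size 7 and 3.
Color one set 0, the other 1. No adjacent vertices share a color.
Chromatic number = 2.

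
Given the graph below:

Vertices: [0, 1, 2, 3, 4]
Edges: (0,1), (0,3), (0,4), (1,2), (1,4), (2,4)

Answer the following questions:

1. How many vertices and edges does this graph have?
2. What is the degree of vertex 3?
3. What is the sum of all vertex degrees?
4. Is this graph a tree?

Count: 5 vertices, 6 edges.
Vertex 3 has neighbors [0], degree = 1.
Handshaking lemma: 2 * 6 = 12.
A tree on 5 vertices has 4 edges. This graph has 6 edges (2 extra). Not a tree.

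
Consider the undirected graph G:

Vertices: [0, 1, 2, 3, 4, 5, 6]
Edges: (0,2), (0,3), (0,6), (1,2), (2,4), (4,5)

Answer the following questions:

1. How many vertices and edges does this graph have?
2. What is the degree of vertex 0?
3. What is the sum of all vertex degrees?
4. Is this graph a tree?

Count: 7 vertices, 6 edges.
Vertex 0 has neighbors [2, 3, 6], degree = 3.
Handshaking lemma: 2 * 6 = 12.
A graph is a tree iff it is connected and has exactly n-1 edges. This graph is connected (all 7 vertices in one component) and has 7-1 = 6 edges. It is a tree.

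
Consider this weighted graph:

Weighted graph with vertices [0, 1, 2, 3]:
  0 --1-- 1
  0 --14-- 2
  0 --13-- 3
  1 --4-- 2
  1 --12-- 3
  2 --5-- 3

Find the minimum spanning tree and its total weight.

Applying Kruskal's algorithm (sort edges by weight, add if no cycle):
  Add (0,1) w=1
  Add (1,2) w=4
  Add (2,3) w=5
  Skip (1,3) w=12 (creates cycle)
  Skip (0,3) w=13 (creates cycle)
  Skip (0,2) w=14 (creates cycle)
MST weight = 10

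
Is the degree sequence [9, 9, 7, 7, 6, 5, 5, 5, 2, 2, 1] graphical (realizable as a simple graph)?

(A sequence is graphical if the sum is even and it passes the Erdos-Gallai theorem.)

Sum of degrees = 58. Sum is even and passes Erdos-Gallai. The sequence IS graphical.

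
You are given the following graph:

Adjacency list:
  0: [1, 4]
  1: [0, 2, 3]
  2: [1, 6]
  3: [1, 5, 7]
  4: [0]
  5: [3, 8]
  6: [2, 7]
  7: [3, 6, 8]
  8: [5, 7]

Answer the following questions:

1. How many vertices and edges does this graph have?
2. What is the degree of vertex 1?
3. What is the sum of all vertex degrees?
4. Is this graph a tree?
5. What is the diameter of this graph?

Count: 9 vertices, 10 edges.
Vertex 1 has neighbors [0, 2, 3], degree = 3.
Handshaking lemma: 2 * 10 = 20.
A tree on 9 vertices has 8 edges. This graph has 10 edges (2 extra). Not a tree.
Diameter (longest shortest path) = 5.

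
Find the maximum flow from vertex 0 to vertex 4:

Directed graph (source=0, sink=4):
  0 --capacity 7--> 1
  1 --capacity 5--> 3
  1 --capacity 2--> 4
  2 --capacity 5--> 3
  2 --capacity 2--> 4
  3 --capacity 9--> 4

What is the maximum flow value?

Computing max flow:
  Flow on (0->1): 7/7
  Flow on (1->3): 5/5
  Flow on (1->4): 2/2
  Flow on (3->4): 5/9
Maximum flow = 7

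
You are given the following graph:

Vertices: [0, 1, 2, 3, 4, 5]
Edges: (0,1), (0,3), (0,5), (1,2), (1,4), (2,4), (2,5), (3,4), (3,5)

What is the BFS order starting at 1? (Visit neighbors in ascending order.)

BFS from vertex 1 (neighbors processed in ascending order):
Visit order: 1, 0, 2, 4, 3, 5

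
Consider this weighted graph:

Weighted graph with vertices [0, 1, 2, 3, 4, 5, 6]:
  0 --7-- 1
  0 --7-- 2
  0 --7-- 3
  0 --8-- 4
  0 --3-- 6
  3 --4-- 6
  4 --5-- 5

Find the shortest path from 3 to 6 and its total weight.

Using Dijkstra's algorithm from vertex 3:
Shortest path: 3 -> 6
Total weight: 4 = 4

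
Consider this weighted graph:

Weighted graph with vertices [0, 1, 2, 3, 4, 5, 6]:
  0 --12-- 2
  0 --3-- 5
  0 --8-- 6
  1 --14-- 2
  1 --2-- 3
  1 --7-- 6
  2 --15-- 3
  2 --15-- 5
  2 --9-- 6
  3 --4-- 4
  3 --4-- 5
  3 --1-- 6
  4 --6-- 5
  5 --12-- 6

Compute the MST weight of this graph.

Applying Kruskal's algorithm (sort edges by weight, add if no cycle):
  Add (3,6) w=1
  Add (1,3) w=2
  Add (0,5) w=3
  Add (3,5) w=4
  Add (3,4) w=4
  Skip (4,5) w=6 (creates cycle)
  Skip (1,6) w=7 (creates cycle)
  Skip (0,6) w=8 (creates cycle)
  Add (2,6) w=9
  Skip (0,2) w=12 (creates cycle)
  Skip (5,6) w=12 (creates cycle)
  Skip (1,2) w=14 (creates cycle)
  Skip (2,5) w=15 (creates cycle)
  Skip (2,3) w=15 (creates cycle)
MST weight = 23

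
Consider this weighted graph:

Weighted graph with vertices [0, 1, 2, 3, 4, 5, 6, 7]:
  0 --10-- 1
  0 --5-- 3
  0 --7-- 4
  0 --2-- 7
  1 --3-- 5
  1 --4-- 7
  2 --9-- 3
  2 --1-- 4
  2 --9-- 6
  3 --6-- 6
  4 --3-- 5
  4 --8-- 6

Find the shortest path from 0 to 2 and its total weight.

Using Dijkstra's algorithm from vertex 0:
Shortest path: 0 -> 4 -> 2
Total weight: 7 + 1 = 8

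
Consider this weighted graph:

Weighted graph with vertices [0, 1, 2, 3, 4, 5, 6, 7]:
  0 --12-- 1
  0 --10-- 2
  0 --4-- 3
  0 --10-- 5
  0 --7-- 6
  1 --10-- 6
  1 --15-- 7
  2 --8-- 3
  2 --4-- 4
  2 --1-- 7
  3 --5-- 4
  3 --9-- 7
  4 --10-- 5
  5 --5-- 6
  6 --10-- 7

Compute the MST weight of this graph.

Applying Kruskal's algorithm (sort edges by weight, add if no cycle):
  Add (2,7) w=1
  Add (0,3) w=4
  Add (2,4) w=4
  Add (3,4) w=5
  Add (5,6) w=5
  Add (0,6) w=7
  Skip (2,3) w=8 (creates cycle)
  Skip (3,7) w=9 (creates cycle)
  Skip (0,2) w=10 (creates cycle)
  Skip (0,5) w=10 (creates cycle)
  Add (1,6) w=10
  Skip (4,5) w=10 (creates cycle)
  Skip (6,7) w=10 (creates cycle)
  Skip (0,1) w=12 (creates cycle)
  Skip (1,7) w=15 (creates cycle)
MST weight = 36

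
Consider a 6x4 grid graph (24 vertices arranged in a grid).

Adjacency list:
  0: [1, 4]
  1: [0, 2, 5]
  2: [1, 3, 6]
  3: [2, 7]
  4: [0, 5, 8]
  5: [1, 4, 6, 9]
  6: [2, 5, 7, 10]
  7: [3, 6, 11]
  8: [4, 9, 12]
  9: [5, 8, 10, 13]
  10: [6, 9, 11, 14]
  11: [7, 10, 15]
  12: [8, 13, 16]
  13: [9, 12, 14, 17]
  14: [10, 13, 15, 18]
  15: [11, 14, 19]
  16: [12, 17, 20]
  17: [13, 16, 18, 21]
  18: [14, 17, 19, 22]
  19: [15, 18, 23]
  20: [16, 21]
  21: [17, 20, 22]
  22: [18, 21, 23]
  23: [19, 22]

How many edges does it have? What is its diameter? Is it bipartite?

A 6x4 grid has 20 vertical edges and 18 horizontal edges.
Total edges = 20 + 18 = 38.
Diameter = (6-1) + (4-1) = 8 (corner to opposite corner).
Grid graphs are bipartite (checkerboard coloring).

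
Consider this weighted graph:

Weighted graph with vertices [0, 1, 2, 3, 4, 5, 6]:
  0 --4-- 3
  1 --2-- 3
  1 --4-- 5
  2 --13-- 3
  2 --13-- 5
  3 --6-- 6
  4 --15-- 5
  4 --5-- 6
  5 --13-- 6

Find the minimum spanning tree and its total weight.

Applying Kruskal's algorithm (sort edges by weight, add if no cycle):
  Add (1,3) w=2
  Add (0,3) w=4
  Add (1,5) w=4
  Add (4,6) w=5
  Add (3,6) w=6
  Add (2,5) w=13
  Skip (2,3) w=13 (creates cycle)
  Skip (5,6) w=13 (creates cycle)
  Skip (4,5) w=15 (creates cycle)
MST weight = 34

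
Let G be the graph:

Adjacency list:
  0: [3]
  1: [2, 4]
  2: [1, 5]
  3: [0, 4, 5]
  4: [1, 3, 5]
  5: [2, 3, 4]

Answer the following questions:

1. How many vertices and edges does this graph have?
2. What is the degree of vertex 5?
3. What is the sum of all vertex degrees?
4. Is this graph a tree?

Count: 6 vertices, 7 edges.
Vertex 5 has neighbors [2, 3, 4], degree = 3.
Handshaking lemma: 2 * 7 = 14.
A tree on 6 vertices has 5 edges. This graph has 7 edges (2 extra). Not a tree.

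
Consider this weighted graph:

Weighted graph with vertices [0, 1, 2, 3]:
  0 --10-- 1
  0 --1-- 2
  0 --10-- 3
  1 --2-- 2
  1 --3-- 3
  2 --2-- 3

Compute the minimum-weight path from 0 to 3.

Using Dijkstra's algorithm from vertex 0:
Shortest path: 0 -> 2 -> 3
Total weight: 1 + 2 = 3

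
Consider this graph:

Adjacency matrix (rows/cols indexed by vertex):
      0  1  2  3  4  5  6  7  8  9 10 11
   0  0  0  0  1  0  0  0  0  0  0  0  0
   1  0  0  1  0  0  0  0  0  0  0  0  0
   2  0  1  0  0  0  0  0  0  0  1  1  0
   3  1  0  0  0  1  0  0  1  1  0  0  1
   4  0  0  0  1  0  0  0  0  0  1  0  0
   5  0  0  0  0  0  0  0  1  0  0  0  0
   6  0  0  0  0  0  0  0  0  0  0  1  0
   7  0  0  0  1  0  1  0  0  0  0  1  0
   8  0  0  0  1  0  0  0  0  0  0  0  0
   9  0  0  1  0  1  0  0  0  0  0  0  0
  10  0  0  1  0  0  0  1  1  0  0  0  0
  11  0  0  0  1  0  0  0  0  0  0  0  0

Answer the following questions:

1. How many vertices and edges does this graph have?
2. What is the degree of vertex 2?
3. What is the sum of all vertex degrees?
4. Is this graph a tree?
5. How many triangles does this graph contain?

Count: 12 vertices, 12 edges.
Vertex 2 has neighbors [1, 9, 10], degree = 3.
Handshaking lemma: 2 * 12 = 24.
A tree on 12 vertices has 11 edges. This graph has 12 edges (1 extra). Not a tree.
Number of triangles = 0.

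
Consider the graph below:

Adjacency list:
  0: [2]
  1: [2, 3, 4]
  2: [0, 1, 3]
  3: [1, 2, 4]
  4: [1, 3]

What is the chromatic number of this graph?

The graph has a maximum clique of size 3 (lower bound on chromatic number).
A valid 3-coloring: {0: 0, 1: 0, 2: 1, 3: 2, 4: 1}.
Chromatic number = 3.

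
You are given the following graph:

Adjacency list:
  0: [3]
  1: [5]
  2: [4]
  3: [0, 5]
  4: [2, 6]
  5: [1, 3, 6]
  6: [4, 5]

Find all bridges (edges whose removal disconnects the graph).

A bridge is an edge whose removal increases the number of connected components.
Bridges found: (0,3), (1,5), (2,4), (3,5), (4,6), (5,6)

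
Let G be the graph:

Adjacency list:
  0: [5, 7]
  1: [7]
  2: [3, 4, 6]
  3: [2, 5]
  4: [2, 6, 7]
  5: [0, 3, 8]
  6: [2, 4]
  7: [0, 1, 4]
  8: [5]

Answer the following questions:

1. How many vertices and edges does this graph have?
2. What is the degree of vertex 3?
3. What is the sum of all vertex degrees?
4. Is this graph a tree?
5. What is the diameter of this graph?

Count: 9 vertices, 10 edges.
Vertex 3 has neighbors [2, 5], degree = 2.
Handshaking lemma: 2 * 10 = 20.
A tree on 9 vertices has 8 edges. This graph has 10 edges (2 extra). Not a tree.
Diameter (longest shortest path) = 4.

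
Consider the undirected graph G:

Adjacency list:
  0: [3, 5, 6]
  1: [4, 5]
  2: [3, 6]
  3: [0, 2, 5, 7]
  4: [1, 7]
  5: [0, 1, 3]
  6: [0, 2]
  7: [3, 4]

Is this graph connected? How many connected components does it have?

Checking connectivity: the graph has 1 connected component(s).
All vertices are reachable from each other. The graph IS connected.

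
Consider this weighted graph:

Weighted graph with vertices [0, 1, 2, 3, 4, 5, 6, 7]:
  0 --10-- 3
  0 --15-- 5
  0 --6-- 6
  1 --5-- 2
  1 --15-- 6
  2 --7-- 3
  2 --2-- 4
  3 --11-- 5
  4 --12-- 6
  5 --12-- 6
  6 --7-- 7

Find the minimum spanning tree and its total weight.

Applying Kruskal's algorithm (sort edges by weight, add if no cycle):
  Add (2,4) w=2
  Add (1,2) w=5
  Add (0,6) w=6
  Add (2,3) w=7
  Add (6,7) w=7
  Add (0,3) w=10
  Add (3,5) w=11
  Skip (4,6) w=12 (creates cycle)
  Skip (5,6) w=12 (creates cycle)
  Skip (0,5) w=15 (creates cycle)
  Skip (1,6) w=15 (creates cycle)
MST weight = 48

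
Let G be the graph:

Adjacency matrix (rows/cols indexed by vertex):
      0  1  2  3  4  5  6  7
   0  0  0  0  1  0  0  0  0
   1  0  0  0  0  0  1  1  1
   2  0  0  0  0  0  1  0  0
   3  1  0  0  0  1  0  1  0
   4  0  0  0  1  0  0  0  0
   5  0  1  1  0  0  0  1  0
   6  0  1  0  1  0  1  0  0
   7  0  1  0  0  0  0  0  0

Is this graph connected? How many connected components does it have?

Checking connectivity: the graph has 1 connected component(s).
All vertices are reachable from each other. The graph IS connected.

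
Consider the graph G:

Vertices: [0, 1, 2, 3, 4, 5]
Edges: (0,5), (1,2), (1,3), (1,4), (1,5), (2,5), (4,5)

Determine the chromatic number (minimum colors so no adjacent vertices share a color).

The graph has a maximum clique of size 3 (lower bound on chromatic number).
A valid 3-coloring: {0: 0, 1: 0, 2: 2, 3: 1, 4: 2, 5: 1}.
Chromatic number = 3.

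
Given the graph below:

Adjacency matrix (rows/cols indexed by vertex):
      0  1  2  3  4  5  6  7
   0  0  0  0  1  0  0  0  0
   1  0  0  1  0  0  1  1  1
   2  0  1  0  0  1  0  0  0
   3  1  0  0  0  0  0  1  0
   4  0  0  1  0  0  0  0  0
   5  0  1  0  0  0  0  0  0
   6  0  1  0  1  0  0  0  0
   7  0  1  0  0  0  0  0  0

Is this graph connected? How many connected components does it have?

Checking connectivity: the graph has 1 connected component(s).
All vertices are reachable from each other. The graph IS connected.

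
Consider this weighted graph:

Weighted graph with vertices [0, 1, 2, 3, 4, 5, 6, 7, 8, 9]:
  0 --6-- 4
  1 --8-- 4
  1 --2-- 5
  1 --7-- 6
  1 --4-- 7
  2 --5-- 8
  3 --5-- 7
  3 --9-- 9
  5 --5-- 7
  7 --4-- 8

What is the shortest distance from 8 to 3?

Using Dijkstra's algorithm from vertex 8:
Shortest path: 8 -> 7 -> 3
Total weight: 4 + 5 = 9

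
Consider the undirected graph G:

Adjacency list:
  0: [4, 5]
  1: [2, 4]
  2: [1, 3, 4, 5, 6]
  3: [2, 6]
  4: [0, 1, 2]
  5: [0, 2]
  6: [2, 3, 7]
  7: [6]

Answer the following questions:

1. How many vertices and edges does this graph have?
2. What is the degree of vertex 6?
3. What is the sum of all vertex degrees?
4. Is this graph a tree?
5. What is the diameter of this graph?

Count: 8 vertices, 10 edges.
Vertex 6 has neighbors [2, 3, 7], degree = 3.
Handshaking lemma: 2 * 10 = 20.
A tree on 8 vertices has 7 edges. This graph has 10 edges (3 extra). Not a tree.
Diameter (longest shortest path) = 4.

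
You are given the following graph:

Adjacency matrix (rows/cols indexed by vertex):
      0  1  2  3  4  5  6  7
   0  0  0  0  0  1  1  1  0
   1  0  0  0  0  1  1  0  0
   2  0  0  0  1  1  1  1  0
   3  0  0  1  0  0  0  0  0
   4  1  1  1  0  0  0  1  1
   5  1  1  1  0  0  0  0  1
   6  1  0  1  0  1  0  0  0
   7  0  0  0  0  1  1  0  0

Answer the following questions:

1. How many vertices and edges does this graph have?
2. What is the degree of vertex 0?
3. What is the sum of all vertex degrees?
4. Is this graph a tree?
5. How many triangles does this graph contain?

Count: 8 vertices, 12 edges.
Vertex 0 has neighbors [4, 5, 6], degree = 3.
Handshaking lemma: 2 * 12 = 24.
A tree on 8 vertices has 7 edges. This graph has 12 edges (5 extra). Not a tree.
Number of triangles = 2.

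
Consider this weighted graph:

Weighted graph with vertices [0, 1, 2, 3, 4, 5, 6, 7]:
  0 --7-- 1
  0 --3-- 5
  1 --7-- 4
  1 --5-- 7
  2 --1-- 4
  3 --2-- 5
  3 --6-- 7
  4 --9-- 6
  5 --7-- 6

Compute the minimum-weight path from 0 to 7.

Using Dijkstra's algorithm from vertex 0:
Shortest path: 0 -> 5 -> 3 -> 7
Total weight: 3 + 2 + 6 = 11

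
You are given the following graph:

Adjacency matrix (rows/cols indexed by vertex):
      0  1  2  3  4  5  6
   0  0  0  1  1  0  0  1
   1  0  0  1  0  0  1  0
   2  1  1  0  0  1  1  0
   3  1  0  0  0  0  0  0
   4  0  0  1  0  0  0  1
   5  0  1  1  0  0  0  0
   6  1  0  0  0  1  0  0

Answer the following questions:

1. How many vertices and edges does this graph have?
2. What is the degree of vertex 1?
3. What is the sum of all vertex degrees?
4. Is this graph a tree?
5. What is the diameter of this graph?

Count: 7 vertices, 8 edges.
Vertex 1 has neighbors [2, 5], degree = 2.
Handshaking lemma: 2 * 8 = 16.
A tree on 7 vertices has 6 edges. This graph has 8 edges (2 extra). Not a tree.
Diameter (longest shortest path) = 3.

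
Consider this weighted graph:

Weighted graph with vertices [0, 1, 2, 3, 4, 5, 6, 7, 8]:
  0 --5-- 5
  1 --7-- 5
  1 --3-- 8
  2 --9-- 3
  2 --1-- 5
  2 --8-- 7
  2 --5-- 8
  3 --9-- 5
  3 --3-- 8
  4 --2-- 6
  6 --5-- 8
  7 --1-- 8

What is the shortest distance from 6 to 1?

Using Dijkstra's algorithm from vertex 6:
Shortest path: 6 -> 8 -> 1
Total weight: 5 + 3 = 8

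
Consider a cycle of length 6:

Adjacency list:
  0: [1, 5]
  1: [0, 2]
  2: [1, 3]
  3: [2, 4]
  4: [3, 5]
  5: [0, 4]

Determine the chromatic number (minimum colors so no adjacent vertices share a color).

This is an even cycle (C_6). Even cycles are bipartite.
Chromatic number = 2.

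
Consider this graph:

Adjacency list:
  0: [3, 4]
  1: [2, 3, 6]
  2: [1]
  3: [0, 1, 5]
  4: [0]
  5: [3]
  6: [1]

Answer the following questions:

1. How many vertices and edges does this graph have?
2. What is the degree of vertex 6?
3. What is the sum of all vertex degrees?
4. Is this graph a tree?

Count: 7 vertices, 6 edges.
Vertex 6 has neighbors [1], degree = 1.
Handshaking lemma: 2 * 6 = 12.
A graph is a tree iff it is connected and has exactly n-1 edges. This graph is connected (all 7 vertices in one component) and has 7-1 = 6 edges. It is a tree.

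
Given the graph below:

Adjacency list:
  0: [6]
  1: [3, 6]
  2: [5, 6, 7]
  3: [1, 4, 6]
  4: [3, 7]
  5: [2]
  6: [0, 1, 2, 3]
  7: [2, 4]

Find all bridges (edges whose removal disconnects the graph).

A bridge is an edge whose removal increases the number of connected components.
Bridges found: (0,6), (2,5)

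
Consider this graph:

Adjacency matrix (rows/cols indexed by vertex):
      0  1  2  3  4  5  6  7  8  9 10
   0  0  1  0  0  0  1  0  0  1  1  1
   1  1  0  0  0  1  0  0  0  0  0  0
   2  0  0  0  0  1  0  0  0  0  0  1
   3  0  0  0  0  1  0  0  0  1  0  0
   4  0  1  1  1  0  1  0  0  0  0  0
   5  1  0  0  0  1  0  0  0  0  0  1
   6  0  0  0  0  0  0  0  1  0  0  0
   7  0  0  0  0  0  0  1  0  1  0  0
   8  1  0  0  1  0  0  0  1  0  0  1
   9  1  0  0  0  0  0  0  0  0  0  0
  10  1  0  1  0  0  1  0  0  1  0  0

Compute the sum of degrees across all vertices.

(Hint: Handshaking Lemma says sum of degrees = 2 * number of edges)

Count edges: 15 edges.
By Handshaking Lemma: sum of degrees = 2 * 15 = 30.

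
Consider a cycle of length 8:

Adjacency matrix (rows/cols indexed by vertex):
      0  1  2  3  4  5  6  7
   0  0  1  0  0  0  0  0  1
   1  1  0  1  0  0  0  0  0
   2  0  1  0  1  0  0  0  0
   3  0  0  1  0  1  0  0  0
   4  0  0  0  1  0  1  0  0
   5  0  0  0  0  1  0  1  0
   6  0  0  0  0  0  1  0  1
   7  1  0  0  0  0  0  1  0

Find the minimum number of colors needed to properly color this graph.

This is an even cycle (C_8). Even cycles are bipartite.
Chromatic number = 2.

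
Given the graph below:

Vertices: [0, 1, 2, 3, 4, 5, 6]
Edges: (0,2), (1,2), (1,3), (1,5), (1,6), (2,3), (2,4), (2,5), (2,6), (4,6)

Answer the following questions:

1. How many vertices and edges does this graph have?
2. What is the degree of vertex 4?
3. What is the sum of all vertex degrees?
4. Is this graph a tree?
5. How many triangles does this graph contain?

Count: 7 vertices, 10 edges.
Vertex 4 has neighbors [2, 6], degree = 2.
Handshaking lemma: 2 * 10 = 20.
A tree on 7 vertices has 6 edges. This graph has 10 edges (4 extra). Not a tree.
Number of triangles = 4.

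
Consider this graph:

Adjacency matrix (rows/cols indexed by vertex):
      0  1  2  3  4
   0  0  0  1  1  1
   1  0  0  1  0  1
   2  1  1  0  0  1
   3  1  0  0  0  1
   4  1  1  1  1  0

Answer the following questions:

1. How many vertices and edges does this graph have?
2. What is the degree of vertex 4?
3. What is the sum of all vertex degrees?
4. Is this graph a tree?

Count: 5 vertices, 7 edges.
Vertex 4 has neighbors [0, 1, 2, 3], degree = 4.
Handshaking lemma: 2 * 7 = 14.
A tree on 5 vertices has 4 edges. This graph has 7 edges (3 extra). Not a tree.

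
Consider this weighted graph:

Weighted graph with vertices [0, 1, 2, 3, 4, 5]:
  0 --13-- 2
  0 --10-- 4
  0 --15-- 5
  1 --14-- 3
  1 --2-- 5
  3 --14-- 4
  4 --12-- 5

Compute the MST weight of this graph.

Applying Kruskal's algorithm (sort edges by weight, add if no cycle):
  Add (1,5) w=2
  Add (0,4) w=10
  Add (4,5) w=12
  Add (0,2) w=13
  Add (1,3) w=14
  Skip (3,4) w=14 (creates cycle)
  Skip (0,5) w=15 (creates cycle)
MST weight = 51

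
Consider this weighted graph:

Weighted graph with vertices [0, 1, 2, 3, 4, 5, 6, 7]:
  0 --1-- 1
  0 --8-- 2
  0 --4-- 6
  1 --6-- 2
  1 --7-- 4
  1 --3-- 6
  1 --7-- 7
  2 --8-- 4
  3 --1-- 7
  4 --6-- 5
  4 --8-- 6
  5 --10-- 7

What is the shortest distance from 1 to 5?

Using Dijkstra's algorithm from vertex 1:
Shortest path: 1 -> 4 -> 5
Total weight: 7 + 6 = 13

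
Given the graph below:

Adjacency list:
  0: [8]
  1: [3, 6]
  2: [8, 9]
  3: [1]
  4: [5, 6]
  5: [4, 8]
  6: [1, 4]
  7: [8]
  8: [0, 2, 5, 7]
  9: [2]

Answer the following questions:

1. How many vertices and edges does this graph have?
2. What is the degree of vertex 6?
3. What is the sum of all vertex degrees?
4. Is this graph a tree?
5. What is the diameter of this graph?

Count: 10 vertices, 9 edges.
Vertex 6 has neighbors [1, 4], degree = 2.
Handshaking lemma: 2 * 9 = 18.
A graph is a tree iff it is connected and has exactly n-1 edges. This graph is connected (all 10 vertices in one component) and has 10-1 = 9 edges. It is a tree.
Diameter (longest shortest path) = 7.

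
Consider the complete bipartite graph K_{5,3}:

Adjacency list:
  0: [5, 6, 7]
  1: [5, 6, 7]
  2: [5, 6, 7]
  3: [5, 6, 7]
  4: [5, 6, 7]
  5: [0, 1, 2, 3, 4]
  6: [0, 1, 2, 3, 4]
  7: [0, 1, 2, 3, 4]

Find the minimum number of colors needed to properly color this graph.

K_{5,3} is bipartite: vertices split into two independent sets of size 5 and 3.
Color one set 0, the other 1. No adjacent vertices share a color.
Chromatic number = 2.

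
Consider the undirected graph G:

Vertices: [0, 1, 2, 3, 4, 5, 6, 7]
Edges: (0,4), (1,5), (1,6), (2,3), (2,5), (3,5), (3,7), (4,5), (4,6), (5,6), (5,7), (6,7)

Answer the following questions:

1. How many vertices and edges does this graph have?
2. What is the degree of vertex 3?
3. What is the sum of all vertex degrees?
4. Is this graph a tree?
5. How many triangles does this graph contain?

Count: 8 vertices, 12 edges.
Vertex 3 has neighbors [2, 5, 7], degree = 3.
Handshaking lemma: 2 * 12 = 24.
A tree on 8 vertices has 7 edges. This graph has 12 edges (5 extra). Not a tree.
Number of triangles = 5.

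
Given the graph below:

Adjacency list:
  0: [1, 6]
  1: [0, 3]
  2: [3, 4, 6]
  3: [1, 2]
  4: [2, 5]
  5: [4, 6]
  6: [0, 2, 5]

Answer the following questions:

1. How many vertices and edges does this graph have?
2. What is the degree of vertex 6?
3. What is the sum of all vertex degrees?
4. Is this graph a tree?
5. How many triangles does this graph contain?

Count: 7 vertices, 8 edges.
Vertex 6 has neighbors [0, 2, 5], degree = 3.
Handshaking lemma: 2 * 8 = 16.
A tree on 7 vertices has 6 edges. This graph has 8 edges (2 extra). Not a tree.
Number of triangles = 0.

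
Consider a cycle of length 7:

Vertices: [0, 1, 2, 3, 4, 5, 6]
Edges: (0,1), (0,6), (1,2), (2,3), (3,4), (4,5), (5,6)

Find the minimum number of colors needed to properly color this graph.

This is an odd cycle (C_7). Odd cycles are not bipartite (any 2-coloring forces two adjacent vertices to match), and 3 colors suffice.
Chromatic number = 3.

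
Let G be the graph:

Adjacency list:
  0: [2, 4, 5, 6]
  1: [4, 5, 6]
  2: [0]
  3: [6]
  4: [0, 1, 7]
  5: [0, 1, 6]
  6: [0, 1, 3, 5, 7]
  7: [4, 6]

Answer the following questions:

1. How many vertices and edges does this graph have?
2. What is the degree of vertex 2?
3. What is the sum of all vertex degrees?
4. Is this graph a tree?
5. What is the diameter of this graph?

Count: 8 vertices, 11 edges.
Vertex 2 has neighbors [0], degree = 1.
Handshaking lemma: 2 * 11 = 22.
A tree on 8 vertices has 7 edges. This graph has 11 edges (4 extra). Not a tree.
Diameter (longest shortest path) = 3.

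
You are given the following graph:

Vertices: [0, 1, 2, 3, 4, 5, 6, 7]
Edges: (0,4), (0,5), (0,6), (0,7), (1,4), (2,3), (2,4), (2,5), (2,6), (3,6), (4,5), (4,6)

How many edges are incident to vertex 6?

Vertex 6 has neighbors [0, 2, 3, 4], so deg(6) = 4.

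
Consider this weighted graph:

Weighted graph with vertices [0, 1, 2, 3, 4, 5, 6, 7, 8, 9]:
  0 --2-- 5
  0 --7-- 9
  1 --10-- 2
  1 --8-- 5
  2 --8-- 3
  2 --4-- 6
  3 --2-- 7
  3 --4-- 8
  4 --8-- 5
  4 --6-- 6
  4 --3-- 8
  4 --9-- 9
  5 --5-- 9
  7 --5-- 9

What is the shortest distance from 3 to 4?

Using Dijkstra's algorithm from vertex 3:
Shortest path: 3 -> 8 -> 4
Total weight: 4 + 3 = 7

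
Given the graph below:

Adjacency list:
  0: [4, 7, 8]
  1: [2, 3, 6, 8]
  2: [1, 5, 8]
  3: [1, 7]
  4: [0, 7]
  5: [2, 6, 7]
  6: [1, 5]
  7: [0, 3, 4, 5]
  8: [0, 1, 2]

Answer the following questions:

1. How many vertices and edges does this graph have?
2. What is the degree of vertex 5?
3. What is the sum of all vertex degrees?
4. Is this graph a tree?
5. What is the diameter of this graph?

Count: 9 vertices, 13 edges.
Vertex 5 has neighbors [2, 6, 7], degree = 3.
Handshaking lemma: 2 * 13 = 26.
A tree on 9 vertices has 8 edges. This graph has 13 edges (5 extra). Not a tree.
Diameter (longest shortest path) = 3.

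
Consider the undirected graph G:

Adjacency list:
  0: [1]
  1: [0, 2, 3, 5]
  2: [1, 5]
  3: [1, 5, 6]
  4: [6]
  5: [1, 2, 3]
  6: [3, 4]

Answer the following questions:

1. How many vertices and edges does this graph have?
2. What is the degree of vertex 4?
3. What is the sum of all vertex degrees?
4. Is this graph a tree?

Count: 7 vertices, 8 edges.
Vertex 4 has neighbors [6], degree = 1.
Handshaking lemma: 2 * 8 = 16.
A tree on 7 vertices has 6 edges. This graph has 8 edges (2 extra). Not a tree.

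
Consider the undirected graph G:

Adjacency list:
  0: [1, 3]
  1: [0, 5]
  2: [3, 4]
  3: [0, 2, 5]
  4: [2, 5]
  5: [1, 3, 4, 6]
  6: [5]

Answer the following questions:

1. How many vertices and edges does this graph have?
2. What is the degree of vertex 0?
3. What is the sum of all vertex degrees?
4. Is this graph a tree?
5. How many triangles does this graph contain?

Count: 7 vertices, 8 edges.
Vertex 0 has neighbors [1, 3], degree = 2.
Handshaking lemma: 2 * 8 = 16.
A tree on 7 vertices has 6 edges. This graph has 8 edges (2 extra). Not a tree.
Number of triangles = 0.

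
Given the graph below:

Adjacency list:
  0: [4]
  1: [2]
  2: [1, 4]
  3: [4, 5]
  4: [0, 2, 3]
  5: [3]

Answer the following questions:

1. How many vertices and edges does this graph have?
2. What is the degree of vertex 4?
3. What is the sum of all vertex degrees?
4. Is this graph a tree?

Count: 6 vertices, 5 edges.
Vertex 4 has neighbors [0, 2, 3], degree = 3.
Handshaking lemma: 2 * 5 = 10.
A graph is a tree iff it is connected and has exactly n-1 edges. This graph is connected (all 6 vertices in one component) and has 6-1 = 5 edges. It is a tree.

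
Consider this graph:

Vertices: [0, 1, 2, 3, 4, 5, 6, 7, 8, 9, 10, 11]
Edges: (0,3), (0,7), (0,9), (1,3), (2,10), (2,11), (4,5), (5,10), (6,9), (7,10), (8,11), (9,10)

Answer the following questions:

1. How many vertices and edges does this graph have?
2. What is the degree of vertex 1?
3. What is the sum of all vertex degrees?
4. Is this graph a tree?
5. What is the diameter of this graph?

Count: 12 vertices, 12 edges.
Vertex 1 has neighbors [3], degree = 1.
Handshaking lemma: 2 * 12 = 24.
A tree on 12 vertices has 11 edges. This graph has 12 edges (1 extra). Not a tree.
Diameter (longest shortest path) = 7.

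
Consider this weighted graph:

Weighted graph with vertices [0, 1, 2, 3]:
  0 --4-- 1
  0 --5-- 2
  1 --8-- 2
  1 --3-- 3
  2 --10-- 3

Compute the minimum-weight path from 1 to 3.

Using Dijkstra's algorithm from vertex 1:
Shortest path: 1 -> 3
Total weight: 3 = 3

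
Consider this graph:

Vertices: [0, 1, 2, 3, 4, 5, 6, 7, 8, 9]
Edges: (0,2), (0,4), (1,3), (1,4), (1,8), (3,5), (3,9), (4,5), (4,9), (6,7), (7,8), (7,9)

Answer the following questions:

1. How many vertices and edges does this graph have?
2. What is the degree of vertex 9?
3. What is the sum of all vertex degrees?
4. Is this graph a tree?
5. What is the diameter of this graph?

Count: 10 vertices, 12 edges.
Vertex 9 has neighbors [3, 4, 7], degree = 3.
Handshaking lemma: 2 * 12 = 24.
A tree on 10 vertices has 9 edges. This graph has 12 edges (3 extra). Not a tree.
Diameter (longest shortest path) = 5.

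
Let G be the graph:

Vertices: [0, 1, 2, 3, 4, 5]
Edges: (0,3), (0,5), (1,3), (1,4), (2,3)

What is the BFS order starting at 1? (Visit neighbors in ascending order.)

BFS from vertex 1 (neighbors processed in ascending order):
Visit order: 1, 3, 4, 0, 2, 5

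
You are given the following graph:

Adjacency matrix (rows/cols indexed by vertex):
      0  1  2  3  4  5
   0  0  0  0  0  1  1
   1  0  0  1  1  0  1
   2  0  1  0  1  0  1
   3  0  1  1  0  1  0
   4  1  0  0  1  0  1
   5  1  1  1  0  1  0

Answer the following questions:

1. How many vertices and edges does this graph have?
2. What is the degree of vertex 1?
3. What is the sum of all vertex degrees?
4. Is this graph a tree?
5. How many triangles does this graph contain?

Count: 6 vertices, 9 edges.
Vertex 1 has neighbors [2, 3, 5], degree = 3.
Handshaking lemma: 2 * 9 = 18.
A tree on 6 vertices has 5 edges. This graph has 9 edges (4 extra). Not a tree.
Number of triangles = 3.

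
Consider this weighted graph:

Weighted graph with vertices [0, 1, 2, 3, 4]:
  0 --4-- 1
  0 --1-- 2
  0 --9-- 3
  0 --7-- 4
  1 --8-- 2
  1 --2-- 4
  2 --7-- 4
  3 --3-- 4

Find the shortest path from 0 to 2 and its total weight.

Using Dijkstra's algorithm from vertex 0:
Shortest path: 0 -> 2
Total weight: 1 = 1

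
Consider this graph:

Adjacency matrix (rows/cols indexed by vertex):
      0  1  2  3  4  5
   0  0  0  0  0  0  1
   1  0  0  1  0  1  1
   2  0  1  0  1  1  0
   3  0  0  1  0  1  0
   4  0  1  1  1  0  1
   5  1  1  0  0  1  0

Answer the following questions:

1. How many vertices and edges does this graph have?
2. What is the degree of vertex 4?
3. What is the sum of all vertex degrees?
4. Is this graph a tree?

Count: 6 vertices, 8 edges.
Vertex 4 has neighbors [1, 2, 3, 5], degree = 4.
Handshaking lemma: 2 * 8 = 16.
A tree on 6 vertices has 5 edges. This graph has 8 edges (3 extra). Not a tree.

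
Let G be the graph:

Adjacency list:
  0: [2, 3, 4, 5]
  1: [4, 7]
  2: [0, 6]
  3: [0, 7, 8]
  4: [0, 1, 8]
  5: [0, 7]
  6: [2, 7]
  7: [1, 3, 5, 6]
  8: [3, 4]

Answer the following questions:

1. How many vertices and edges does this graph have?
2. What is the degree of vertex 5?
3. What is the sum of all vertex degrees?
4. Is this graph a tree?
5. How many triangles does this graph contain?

Count: 9 vertices, 12 edges.
Vertex 5 has neighbors [0, 7], degree = 2.
Handshaking lemma: 2 * 12 = 24.
A tree on 9 vertices has 8 edges. This graph has 12 edges (4 extra). Not a tree.
Number of triangles = 0.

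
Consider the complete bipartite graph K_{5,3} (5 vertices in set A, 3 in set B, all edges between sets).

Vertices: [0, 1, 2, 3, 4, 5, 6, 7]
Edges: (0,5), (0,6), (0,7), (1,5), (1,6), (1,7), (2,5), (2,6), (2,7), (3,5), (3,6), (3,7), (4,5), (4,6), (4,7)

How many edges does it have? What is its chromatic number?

K_{5,3} has 5 * 3 = 15 edges.
Bipartite graphs have chromatic number 2 (color each partition differently).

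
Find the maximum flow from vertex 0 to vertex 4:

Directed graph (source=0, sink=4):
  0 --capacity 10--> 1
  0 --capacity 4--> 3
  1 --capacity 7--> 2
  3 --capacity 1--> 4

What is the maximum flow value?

Computing max flow:
  Flow on (0->3): 1/4
  Flow on (3->4): 1/1
Maximum flow = 1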